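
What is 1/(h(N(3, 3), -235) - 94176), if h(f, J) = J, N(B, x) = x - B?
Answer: -1/94411 ≈ -1.0592e-5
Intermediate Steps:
1/(h(N(3, 3), -235) - 94176) = 1/(-235 - 94176) = 1/(-94411) = -1/94411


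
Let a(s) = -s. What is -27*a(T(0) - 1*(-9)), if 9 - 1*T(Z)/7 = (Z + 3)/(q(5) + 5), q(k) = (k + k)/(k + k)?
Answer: 3699/2 ≈ 1849.5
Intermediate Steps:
q(k) = 1 (q(k) = (2*k)/((2*k)) = (2*k)*(1/(2*k)) = 1)
T(Z) = 119/2 - 7*Z/6 (T(Z) = 63 - 7*(Z + 3)/(1 + 5) = 63 - 7*(3 + Z)/6 = 63 - 7*(½ + Z/6) = 63 + (-7/2 - 7*Z/6) = 119/2 - 7*Z/6)
-27*a(T(0) - 1*(-9)) = -(-27)*((119/2 - 7/6*0) - 1*(-9)) = -(-27)*((119/2 + 0) + 9) = -(-27)*(119/2 + 9) = -(-27)*137/2 = -27*(-137/2) = 3699/2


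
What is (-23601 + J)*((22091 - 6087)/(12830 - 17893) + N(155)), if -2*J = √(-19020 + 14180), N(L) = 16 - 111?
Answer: 11729437389/5063 + 5466879*I*√10/5063 ≈ 2.3167e+6 + 3414.5*I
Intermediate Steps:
N(L) = -95
J = -11*I*√10 (J = -√(-19020 + 14180)/2 = -11*I*√10 ≈ -34.785*I)
(-23601 + J)*((22091 - 6087)/(12830 - 17893) + N(155)) = (-23601 - 11*I*√10)*((22091 - 6087)/(12830 - 17893) - 95) = (-23601 - 11*I*√10)*(16004/(-5063) - 95) = (-23601 - 11*I*√10)*(16004*(-1/5063) - 95) = (-23601 - 11*I*√10)*(-16004/5063 - 95) = (-23601 - 11*I*√10)*(-496989/5063) = 11729437389/5063 + 5466879*I*√10/5063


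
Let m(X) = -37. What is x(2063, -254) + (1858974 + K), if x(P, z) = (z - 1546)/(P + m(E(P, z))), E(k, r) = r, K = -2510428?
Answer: -659923802/1013 ≈ -6.5146e+5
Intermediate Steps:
x(P, z) = (-1546 + z)/(-37 + P) (x(P, z) = (z - 1546)/(P - 37) = (-1546 + z)/(-37 + P))
x(2063, -254) + (1858974 + K) = (-1546 - 254)/(-37 + 2063) + (1858974 - 2510428) = -1800/2026 - 651454 = (1/2026)*(-1800) - 651454 = -900/1013 - 651454 = -659923802/1013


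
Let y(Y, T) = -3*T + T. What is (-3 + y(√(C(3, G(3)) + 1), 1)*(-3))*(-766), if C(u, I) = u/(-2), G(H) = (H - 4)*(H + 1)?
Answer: -2298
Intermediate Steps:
G(H) = (1 + H)*(-4 + H) (G(H) = (-4 + H)*(1 + H) = (1 + H)*(-4 + H))
C(u, I) = -u/2 (C(u, I) = u*(-½) = -u/2)
y(Y, T) = -2*T
(-3 + y(√(C(3, G(3)) + 1), 1)*(-3))*(-766) = (-3 - 2*1*(-3))*(-766) = (-3 - 2*(-3))*(-766) = (-3 + 6)*(-766) = 3*(-766) = -2298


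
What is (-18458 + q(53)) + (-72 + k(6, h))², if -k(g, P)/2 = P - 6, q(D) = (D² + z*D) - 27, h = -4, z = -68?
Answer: -16576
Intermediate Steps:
q(D) = -27 + D² - 68*D (q(D) = (D² - 68*D) - 27 = -27 + D² - 68*D)
k(g, P) = 12 - 2*P (k(g, P) = -2*(P - 6) = -2*(-6 + P) = 12 - 2*P)
(-18458 + q(53)) + (-72 + k(6, h))² = (-18458 + (-27 + 53² - 68*53)) + (-72 + (12 - 2*(-4)))² = (-18458 + (-27 + 2809 - 3604)) + (-72 + (12 + 8))² = (-18458 - 822) + (-72 + 20)² = -19280 + (-52)² = -19280 + 2704 = -16576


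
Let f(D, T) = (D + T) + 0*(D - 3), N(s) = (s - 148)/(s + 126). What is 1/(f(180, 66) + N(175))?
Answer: 301/74073 ≈ 0.0040636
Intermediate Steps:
N(s) = (-148 + s)/(126 + s)
f(D, T) = D + T (f(D, T) = (D + T) + 0*(-3 + D) = (D + T) + 0 = D + T)
1/(f(180, 66) + N(175)) = 1/((180 + 66) + (-148 + 175)/(126 + 175)) = 1/(246 + 27/301) = 1/(74073/301) = 301/74073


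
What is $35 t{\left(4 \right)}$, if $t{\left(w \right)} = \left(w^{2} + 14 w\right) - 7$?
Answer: $2275$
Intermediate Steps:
$t{\left(w \right)} = -7 + w^{2} + 14 w$
$35 t{\left(4 \right)} = 35 \left(-7 + 4^{2} + 14 \cdot 4\right) = 35 \left(-7 + 16 + 56\right) = 35 \cdot 65 = 2275$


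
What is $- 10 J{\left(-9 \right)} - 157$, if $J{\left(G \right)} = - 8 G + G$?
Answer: $-787$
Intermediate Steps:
$J{\left(G \right)} = - 7 G$
$- 10 J{\left(-9 \right)} - 157 = - 10 \left(\left(-7\right) \left(-9\right)\right) - 157 = \left(-10\right) 63 - 157 = -630 - 157 = -787$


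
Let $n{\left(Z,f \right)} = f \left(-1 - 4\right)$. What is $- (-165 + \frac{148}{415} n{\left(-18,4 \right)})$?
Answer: $\frac{14287}{83} \approx 172.13$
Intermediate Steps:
$n{\left(Z,f \right)} = - 5 f$ ($n{\left(Z,f \right)} = f \left(-5\right) = - 5 f$)
$- (-165 + \frac{148}{415} n{\left(-18,4 \right)}) = - (-165 + \frac{148}{415} \left(\left(-5\right) 4\right)) = - (-165 + 148 \cdot \frac{1}{415} \left(-20\right)) = - (-165 + \frac{148}{415} \left(-20\right)) = - (-165 - \frac{592}{83}) = \left(-1\right) \left(- \frac{14287}{83}\right) = \frac{14287}{83}$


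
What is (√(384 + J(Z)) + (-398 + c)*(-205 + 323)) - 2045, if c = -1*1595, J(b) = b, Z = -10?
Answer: -237219 + √374 ≈ -2.3720e+5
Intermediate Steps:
c = -1595
(√(384 + J(Z)) + (-398 + c)*(-205 + 323)) - 2045 = (√(384 - 10) + (-398 - 1595)*(-205 + 323)) - 2045 = (√374 - 1993*118) - 2045 = (√374 - 235174) - 2045 = (-235174 + √374) - 2045 = -237219 + √374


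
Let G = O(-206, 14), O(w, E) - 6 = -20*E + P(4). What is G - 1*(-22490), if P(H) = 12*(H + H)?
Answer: 22312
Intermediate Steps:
P(H) = 24*H (P(H) = 12*(2*H) = 24*H)
O(w, E) = 102 - 20*E (O(w, E) = 6 + (-20*E + 24*4) = 6 + (-20*E + 96) = 6 + (96 - 20*E) = 102 - 20*E)
G = -178 (G = 102 - 20*14 = 102 - 280 = -178)
G - 1*(-22490) = -178 - 1*(-22490) = -178 + 22490 = 22312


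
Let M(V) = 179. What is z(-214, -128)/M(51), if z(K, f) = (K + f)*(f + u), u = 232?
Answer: -35568/179 ≈ -198.70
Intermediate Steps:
z(K, f) = (232 + f)*(K + f) (z(K, f) = (K + f)*(f + 232) = (K + f)*(232 + f) = (232 + f)*(K + f))
z(-214, -128)/M(51) = ((-128)² + 232*(-214) + 232*(-128) - 214*(-128))/179 = (16384 - 49648 - 29696 + 27392)*(1/179) = -35568*1/179 = -35568/179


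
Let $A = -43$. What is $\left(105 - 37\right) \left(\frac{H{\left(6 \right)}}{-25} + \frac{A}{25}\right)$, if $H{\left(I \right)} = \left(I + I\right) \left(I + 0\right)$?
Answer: $- \frac{1564}{5} \approx -312.8$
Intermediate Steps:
$H{\left(I \right)} = 2 I^{2}$ ($H{\left(I \right)} = 2 I I = 2 I^{2}$)
$\left(105 - 37\right) \left(\frac{H{\left(6 \right)}}{-25} + \frac{A}{25}\right) = \left(105 - 37\right) \left(\frac{2 \cdot 6^{2}}{-25} - \frac{43}{25}\right) = 68 \left(2 \cdot 36 \left(- \frac{1}{25}\right) - \frac{43}{25}\right) = 68 \left(72 \left(- \frac{1}{25}\right) - \frac{43}{25}\right) = 68 \left(- \frac{72}{25} - \frac{43}{25}\right) = 68 \left(- \frac{23}{5}\right) = - \frac{1564}{5}$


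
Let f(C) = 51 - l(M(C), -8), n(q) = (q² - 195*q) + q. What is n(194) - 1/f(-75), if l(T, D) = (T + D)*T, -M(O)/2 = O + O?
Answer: 1/87549 ≈ 1.1422e-5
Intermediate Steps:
M(O) = -4*O (M(O) = -2*(O + O) = -4*O)
n(q) = q² - 194*q
l(T, D) = T*(D + T) (l(T, D) = (D + T)*T = T*(D + T))
f(C) = 51 + 4*C*(-8 - 4*C) (f(C) = 51 - (-4*C)*(-8 - 4*C) = 51 - (-4)*C*(-8 - 4*C) = 51 + 4*C*(-8 - 4*C))
n(194) - 1/f(-75) = 194*(-194 + 194) - 1/(51 - 16*(-75)*(2 - 75)) = 194*0 - 1/(51 - 16*(-75)*(-73)) = 0 - 1/(51 - 87600) = 0 - 1/(-87549) = 0 - 1*(-1/87549) = 0 + 1/87549 = 1/87549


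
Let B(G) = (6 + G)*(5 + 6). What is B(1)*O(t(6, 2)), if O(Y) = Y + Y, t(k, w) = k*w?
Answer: 1848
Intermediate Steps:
O(Y) = 2*Y
B(G) = 66 + 11*G (B(G) = (6 + G)*11 = 66 + 11*G)
B(1)*O(t(6, 2)) = (66 + 11*1)*(2*(6*2)) = (66 + 11)*(2*12) = 77*24 = 1848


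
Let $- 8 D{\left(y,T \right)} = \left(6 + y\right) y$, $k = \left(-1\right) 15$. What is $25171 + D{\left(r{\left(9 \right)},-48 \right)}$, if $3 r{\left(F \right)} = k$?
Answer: $\frac{201373}{8} \approx 25172.0$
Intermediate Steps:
$k = -15$
$r{\left(F \right)} = -5$ ($r{\left(F \right)} = \frac{1}{3} \left(-15\right) = -5$)
$D{\left(y,T \right)} = - \frac{y \left(6 + y\right)}{8}$ ($D{\left(y,T \right)} = - \frac{\left(6 + y\right) y}{8} = - \frac{y \left(6 + y\right)}{8}$)
$25171 + D{\left(r{\left(9 \right)},-48 \right)} = 25171 - - \frac{5 \left(6 - 5\right)}{8} = 25171 - \left(- \frac{5}{8}\right) 1 = 25171 + \frac{5}{8} = \frac{201373}{8}$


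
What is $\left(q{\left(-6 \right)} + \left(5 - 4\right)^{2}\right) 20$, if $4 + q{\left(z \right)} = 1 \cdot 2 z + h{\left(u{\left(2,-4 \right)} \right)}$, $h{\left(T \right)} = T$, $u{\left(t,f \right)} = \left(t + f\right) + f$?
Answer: $-420$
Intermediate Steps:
$u{\left(t,f \right)} = t + 2 f$ ($u{\left(t,f \right)} = \left(f + t\right) + f = t + 2 f$)
$q{\left(z \right)} = -10 + 2 z$ ($q{\left(z \right)} = -4 + \left(1 \cdot 2 z + \left(2 + 2 \left(-4\right)\right)\right) = -4 + \left(2 z + \left(2 - 8\right)\right) = -4 + \left(2 z - 6\right) = -4 + \left(-6 + 2 z\right) = -10 + 2 z$)
$\left(q{\left(-6 \right)} + \left(5 - 4\right)^{2}\right) 20 = \left(\left(-10 + 2 \left(-6\right)\right) + \left(5 - 4\right)^{2}\right) 20 = \left(\left(-10 - 12\right) + 1^{2}\right) 20 = \left(-22 + 1\right) 20 = \left(-21\right) 20 = -420$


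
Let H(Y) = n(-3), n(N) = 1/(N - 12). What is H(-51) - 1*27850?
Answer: -417751/15 ≈ -27850.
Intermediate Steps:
n(N) = 1/(-12 + N)
H(Y) = -1/15 (H(Y) = 1/(-12 - 3) = 1/(-15) = -1/15)
H(-51) - 1*27850 = -1/15 - 1*27850 = -1/15 - 27850 = -417751/15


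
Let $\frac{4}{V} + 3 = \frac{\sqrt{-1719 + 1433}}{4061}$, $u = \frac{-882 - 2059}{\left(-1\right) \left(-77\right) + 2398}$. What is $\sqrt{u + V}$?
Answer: $\frac{\sqrt{-2419831124423430179 - 105024392273196 i \sqrt{286}}}{979610115} \approx 0.00058277 - 1.588 i$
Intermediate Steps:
$u = - \frac{2941}{2475}$ ($u = - \frac{2941}{77 + 2398} = - \frac{2941}{2475} \approx -1.1883$)
$V = \frac{4}{-3 + \frac{i \sqrt{286}}{4061}}$ ($V = \frac{4}{-3 + \frac{\sqrt{-1719 + 1433}}{4061}} = \frac{4}{-3 + \sqrt{-286} \cdot \frac{1}{4061}} = \frac{4}{-3 + i \sqrt{286} \cdot \frac{1}{4061}} = \frac{4}{-3 + \frac{i \sqrt{286}}{4061}} \approx -1.3333 - 0.0018508 i$)
$\sqrt{u + V} = \sqrt{- \frac{2941}{2475} - \left(\frac{197900652}{148425775} + \frac{16244 i \sqrt{286}}{148425775}\right)} = \sqrt{- \frac{37052972719}{14694151725} - \frac{16244 i \sqrt{286}}{148425775}}$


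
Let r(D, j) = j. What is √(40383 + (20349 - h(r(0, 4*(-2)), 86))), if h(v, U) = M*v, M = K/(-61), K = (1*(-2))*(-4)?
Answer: 2*√56494967/61 ≈ 246.44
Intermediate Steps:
K = 8 (K = -2*(-4) = 8)
M = -8/61 (M = 8/(-61) = 8*(-1/61) = -8/61 ≈ -0.13115)
h(v, U) = -8*v/61
√(40383 + (20349 - h(r(0, 4*(-2)), 86))) = √(40383 + (20349 - (-8)*4*(-2)/61)) = √(40383 + (20349 - (-8)*(-8)/61)) = √(40383 + (20349 - 1*64/61)) = √(40383 + (20349 - 64/61)) = √(40383 + 1241225/61) = √(3704588/61) = 2*√56494967/61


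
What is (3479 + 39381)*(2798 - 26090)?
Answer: -998295120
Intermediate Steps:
(3479 + 39381)*(2798 - 26090) = 42860*(-23292) = -998295120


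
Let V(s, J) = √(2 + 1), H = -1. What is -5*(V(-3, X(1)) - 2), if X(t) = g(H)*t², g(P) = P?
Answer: 10 - 5*√3 ≈ 1.3397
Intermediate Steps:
X(t) = -t²
V(s, J) = √3
-5*(V(-3, X(1)) - 2) = -5*(√3 - 2) = -5*(-2 + √3) = 10 - 5*√3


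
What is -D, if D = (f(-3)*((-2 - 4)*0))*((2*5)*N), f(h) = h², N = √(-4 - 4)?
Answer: 0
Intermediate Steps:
N = 2*I*√2 (N = √(-8) = 2*I*√2 ≈ 2.8284*I)
D = 0 (D = ((-3)²*((-2 - 4)*0))*((2*5)*(2*I*√2)) = (9*(-6*0))*(10*(2*I*√2)) = (9*0)*(20*I*√2) = 0*(20*I*√2) = 0)
-D = -1*0 = 0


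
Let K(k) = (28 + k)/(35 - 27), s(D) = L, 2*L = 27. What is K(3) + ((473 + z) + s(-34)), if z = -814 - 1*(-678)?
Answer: 2835/8 ≈ 354.38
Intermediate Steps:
z = -136 (z = -814 + 678 = -136)
L = 27/2 (L = (1/2)*27 = 27/2 ≈ 13.500)
s(D) = 27/2
K(k) = 7/2 + k/8 (K(k) = (28 + k)/8 = (28 + k)*(1/8) = 7/2 + k/8)
K(3) + ((473 + z) + s(-34)) = (7/2 + (1/8)*3) + ((473 - 136) + 27/2) = (7/2 + 3/8) + (337 + 27/2) = 31/8 + 701/2 = 2835/8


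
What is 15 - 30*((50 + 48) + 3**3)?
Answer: -3735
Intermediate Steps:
15 - 30*((50 + 48) + 3**3) = 15 - 30*(98 + 27) = 15 - 30*125 = 15 - 3750 = -3735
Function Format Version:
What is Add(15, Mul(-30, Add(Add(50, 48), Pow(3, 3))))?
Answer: -3735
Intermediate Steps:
Add(15, Mul(-30, Add(Add(50, 48), Pow(3, 3)))) = Add(15, Mul(-30, Add(98, 27))) = Add(15, Mul(-30, 125)) = Add(15, -3750) = -3735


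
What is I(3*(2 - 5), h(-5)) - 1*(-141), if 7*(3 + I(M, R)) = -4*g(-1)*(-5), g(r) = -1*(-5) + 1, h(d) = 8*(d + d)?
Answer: 1086/7 ≈ 155.14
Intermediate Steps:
h(d) = 16*d (h(d) = 8*(2*d) = 16*d)
g(r) = 6 (g(r) = 5 + 1 = 6)
I(M, R) = 99/7 (I(M, R) = -3 + (-4*6*(-5))/7 = -3 + (-24*(-5))/7 = -3 + (⅐)*120 = -3 + 120/7 = 99/7)
I(3*(2 - 5), h(-5)) - 1*(-141) = 99/7 - 1*(-141) = 99/7 + 141 = 1086/7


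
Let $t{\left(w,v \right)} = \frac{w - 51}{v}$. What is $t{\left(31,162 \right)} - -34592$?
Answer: $\frac{2801942}{81} \approx 34592.0$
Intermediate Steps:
$t{\left(w,v \right)} = \frac{-51 + w}{v}$
$t{\left(31,162 \right)} - -34592 = \frac{-51 + 31}{162} - -34592 = \frac{1}{162} \left(-20\right) + 34592 = - \frac{10}{81} + 34592 = \frac{2801942}{81}$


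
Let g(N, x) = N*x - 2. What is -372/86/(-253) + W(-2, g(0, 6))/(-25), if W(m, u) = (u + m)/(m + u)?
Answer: -6229/271975 ≈ -0.022903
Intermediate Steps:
g(N, x) = -2 + N*x
W(m, u) = 1 (W(m, u) = (m + u)/(m + u) = 1)
-372/86/(-253) + W(-2, g(0, 6))/(-25) = -372/86/(-253) + 1/(-25) = -372*1/86*(-1/253) + 1*(-1/25) = -186/43*(-1/253) - 1/25 = 186/10879 - 1/25 = -6229/271975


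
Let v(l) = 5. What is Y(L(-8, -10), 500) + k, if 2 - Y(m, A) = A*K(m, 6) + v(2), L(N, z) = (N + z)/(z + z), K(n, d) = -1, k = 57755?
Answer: 58252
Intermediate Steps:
L(N, z) = (N + z)/(2*z) (L(N, z) = (N + z)/((2*z)) = (N + z)*(1/(2*z)) = (N + z)/(2*z))
Y(m, A) = -3 + A (Y(m, A) = 2 - (A*(-1) + 5) = 2 - (-A + 5) = 2 - (5 - A) = 2 + (-5 + A) = -3 + A)
Y(L(-8, -10), 500) + k = (-3 + 500) + 57755 = 497 + 57755 = 58252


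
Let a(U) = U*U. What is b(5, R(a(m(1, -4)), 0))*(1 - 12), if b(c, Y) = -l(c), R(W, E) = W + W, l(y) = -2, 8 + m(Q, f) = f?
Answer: -22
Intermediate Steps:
m(Q, f) = -8 + f
a(U) = U²
R(W, E) = 2*W
b(c, Y) = 2 (b(c, Y) = -1*(-2) = 2)
b(5, R(a(m(1, -4)), 0))*(1 - 12) = 2*(1 - 12) = 2*(-11) = -22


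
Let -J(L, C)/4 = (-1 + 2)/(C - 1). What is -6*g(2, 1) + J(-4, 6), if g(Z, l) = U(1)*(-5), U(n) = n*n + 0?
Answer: 146/5 ≈ 29.200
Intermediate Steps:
U(n) = n² (U(n) = n² + 0 = n²)
J(L, C) = -4/(-1 + C) (J(L, C) = -4*(-1 + 2)/(C - 1) = -4/(-1 + C))
g(Z, l) = -5 (g(Z, l) = 1²*(-5) = 1*(-5) = -5)
-6*g(2, 1) + J(-4, 6) = -6*(-5) - 4/(-1 + 6) = 30 - 4/5 = 30 - 4*⅕ = 30 - ⅘ = 146/5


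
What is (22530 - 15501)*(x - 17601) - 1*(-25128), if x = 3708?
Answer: -97628769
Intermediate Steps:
(22530 - 15501)*(x - 17601) - 1*(-25128) = (22530 - 15501)*(3708 - 17601) - 1*(-25128) = 7029*(-13893) + 25128 = -97653897 + 25128 = -97628769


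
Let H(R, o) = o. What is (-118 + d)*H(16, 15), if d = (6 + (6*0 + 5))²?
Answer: 45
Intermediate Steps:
d = 121 (d = (6 + (0 + 5))² = (6 + 5)² = 11² = 121)
(-118 + d)*H(16, 15) = (-118 + 121)*15 = 3*15 = 45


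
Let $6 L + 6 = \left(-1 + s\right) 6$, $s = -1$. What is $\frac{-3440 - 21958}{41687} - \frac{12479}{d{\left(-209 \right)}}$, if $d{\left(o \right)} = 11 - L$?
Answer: $- \frac{520567645}{583618} \approx -891.97$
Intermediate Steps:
$L = -3$ ($L = -1 + \frac{\left(-1 - 1\right) 6}{6} = -1 + \frac{\left(-2\right) 6}{6} = -1 + \frac{1}{6} \left(-12\right) = -1 - 2 = -3$)
$d{\left(o \right)} = 14$ ($d{\left(o \right)} = 11 - -3 = 11 + 3 = 14$)
$\frac{-3440 - 21958}{41687} - \frac{12479}{d{\left(-209 \right)}} = \frac{-3440 - 21958}{41687} - \frac{12479}{14} = \left(-3440 - 21958\right) \frac{1}{41687} - \frac{12479}{14} = \left(-25398\right) \frac{1}{41687} - \frac{12479}{14} = - \frac{25398}{41687} - \frac{12479}{14} = - \frac{520567645}{583618}$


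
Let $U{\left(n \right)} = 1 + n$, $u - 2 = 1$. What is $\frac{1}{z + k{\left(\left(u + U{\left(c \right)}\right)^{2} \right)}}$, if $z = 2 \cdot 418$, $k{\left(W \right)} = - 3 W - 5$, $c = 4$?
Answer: $\frac{1}{639} \approx 0.0015649$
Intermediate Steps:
$u = 3$ ($u = 2 + 1 = 3$)
$k{\left(W \right)} = -5 - 3 W$
$z = 836$
$\frac{1}{z + k{\left(\left(u + U{\left(c \right)}\right)^{2} \right)}} = \frac{1}{836 - \left(5 + 3 \left(3 + \left(1 + 4\right)\right)^{2}\right)} = \frac{1}{836 - \left(5 + 3 \left(3 + 5\right)^{2}\right)} = \frac{1}{836 - \left(5 + 3 \cdot 8^{2}\right)} = \frac{1}{836 - 197} = \frac{1}{639}$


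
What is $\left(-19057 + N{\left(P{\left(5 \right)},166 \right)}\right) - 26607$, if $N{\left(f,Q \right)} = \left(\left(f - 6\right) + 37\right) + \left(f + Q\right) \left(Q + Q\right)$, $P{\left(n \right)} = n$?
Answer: $11144$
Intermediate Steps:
$N{\left(f,Q \right)} = 31 + f + 2 Q \left(Q + f\right)$ ($N{\left(f,Q \right)} = \left(\left(-6 + f\right) + 37\right) + \left(Q + f\right) 2 Q = \left(31 + f\right) + 2 Q \left(Q + f\right) = 31 + f + 2 Q \left(Q + f\right)$)
$\left(-19057 + N{\left(P{\left(5 \right)},166 \right)}\right) - 26607 = \left(-19057 + \left(31 + 5 + 2 \cdot 166^{2} + 2 \cdot 166 \cdot 5\right)\right) - 26607 = \left(-19057 + \left(31 + 5 + 2 \cdot 27556 + 1660\right)\right) - 26607 = \left(-19057 + \left(31 + 5 + 55112 + 1660\right)\right) - 26607 = \left(-19057 + 56808\right) - 26607 = 37751 - 26607 = 11144$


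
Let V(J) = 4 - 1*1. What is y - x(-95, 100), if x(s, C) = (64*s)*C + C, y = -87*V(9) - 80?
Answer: 607559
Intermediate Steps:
V(J) = 3 (V(J) = 4 - 1 = 3)
y = -341 (y = -87*3 - 80 = -261 - 80 = -341)
x(s, C) = C + 64*C*s (x(s, C) = 64*C*s + C = C + 64*C*s)
y - x(-95, 100) = -341 - 100*(1 + 64*(-95)) = -341 - 100*(1 - 6080) = -341 - 100*(-6079) = -341 - 1*(-607900) = -341 + 607900 = 607559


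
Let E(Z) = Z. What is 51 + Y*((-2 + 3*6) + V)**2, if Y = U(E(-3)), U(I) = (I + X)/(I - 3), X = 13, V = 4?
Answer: -1847/3 ≈ -615.67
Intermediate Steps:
U(I) = (13 + I)/(-3 + I) (U(I) = (I + 13)/(I - 3) = (13 + I)/(-3 + I))
Y = -5/3 (Y = (13 - 3)/(-3 - 3) = 10/(-6) = -1/6*10 = -5/3 ≈ -1.6667)
51 + Y*((-2 + 3*6) + V)**2 = 51 - 5*((-2 + 3*6) + 4)**2/3 = 51 - 5*((-2 + 18) + 4)**2/3 = 51 - 5*(16 + 4)**2/3 = 51 - 5/3*20**2 = 51 - 5/3*400 = 51 - 2000/3 = -1847/3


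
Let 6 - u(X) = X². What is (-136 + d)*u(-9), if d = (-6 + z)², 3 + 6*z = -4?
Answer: 76175/12 ≈ 6347.9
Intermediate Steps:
z = -7/6 (z = -½ + (⅙)*(-4) = -½ - ⅔ = -7/6 ≈ -1.1667)
d = 1849/36 (d = (-6 - 7/6)² = (-43/6)² = 1849/36 ≈ 51.361)
u(X) = 6 - X²
(-136 + d)*u(-9) = (-136 + 1849/36)*(6 - 1*(-9)²) = -3047*(6 - 1*81)/36 = -3047*(6 - 81)/36 = -3047/36*(-75) = 76175/12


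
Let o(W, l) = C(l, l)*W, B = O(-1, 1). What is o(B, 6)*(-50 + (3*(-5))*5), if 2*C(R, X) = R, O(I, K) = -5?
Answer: 1875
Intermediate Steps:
B = -5
C(R, X) = R/2
o(W, l) = W*l/2 (o(W, l) = (l/2)*W = W*l/2)
o(B, 6)*(-50 + (3*(-5))*5) = ((½)*(-5)*6)*(-50 + (3*(-5))*5) = -15*(-50 - 15*5) = -15*(-50 - 75) = -15*(-125) = 1875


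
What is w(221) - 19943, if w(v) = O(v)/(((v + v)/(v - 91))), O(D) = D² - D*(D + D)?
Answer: -34308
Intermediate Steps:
O(D) = -D² (O(D) = D² - D*2*D = D² - 2*D² = -D²)
w(v) = -v*(-91 + v)/2 (w(v) = (-v²)/(((v + v)/(v - 91))) = (-v²)/(((2*v)/(-91 + v))) = (-v²)/((2*v/(-91 + v))) = (-v²)*((-91 + v)/(2*v)) = -v*(-91 + v)/2)
w(221) - 19943 = (½)*221*(91 - 1*221) - 19943 = (½)*221*(91 - 221) - 19943 = (½)*221*(-130) - 19943 = -14365 - 19943 = -34308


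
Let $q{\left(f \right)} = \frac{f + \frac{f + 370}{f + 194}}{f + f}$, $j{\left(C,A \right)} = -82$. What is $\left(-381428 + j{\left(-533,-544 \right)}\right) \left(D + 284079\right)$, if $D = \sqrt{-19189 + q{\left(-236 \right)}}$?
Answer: $-108378979290 - \frac{63585 i \sqrt{471306542910}}{826} \approx -1.0838 \cdot 10^{11} - 5.2848 \cdot 10^{7} i$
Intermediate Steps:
$q{\left(f \right)} = \frac{f + \frac{370 + f}{194 + f}}{2 f}$
$D = \frac{i \sqrt{471306542910}}{4956}$ ($D = \sqrt{-19189 + \frac{370 + \left(-236\right)^{2} + 195 \left(-236\right)}{2 \left(-236\right) \left(194 - 236\right)}} = \sqrt{-19189 + \frac{1}{2} \left(- \frac{1}{236}\right) \frac{1}{-42} \left(370 + 55696 - 46020\right)} = \sqrt{-19189 + \frac{1}{2} \left(- \frac{1}{236}\right) \left(- \frac{1}{42}\right) 10046} = \sqrt{-19189 + \frac{5023}{9912}} = \sqrt{- \frac{190196345}{9912}} = \frac{i \sqrt{471306542910}}{4956} \approx 138.52 i$)
$\left(-381428 + j{\left(-533,-544 \right)}\right) \left(D + 284079\right) = \left(-381428 - 82\right) \left(\frac{i \sqrt{471306542910}}{4956} + 284079\right) = - 381510 \left(284079 + \frac{i \sqrt{471306542910}}{4956}\right) = -108378979290 - \frac{63585 i \sqrt{471306542910}}{826}$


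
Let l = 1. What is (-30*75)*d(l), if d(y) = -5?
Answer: 11250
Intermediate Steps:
(-30*75)*d(l) = -30*75*(-5) = -2250*(-5) = 11250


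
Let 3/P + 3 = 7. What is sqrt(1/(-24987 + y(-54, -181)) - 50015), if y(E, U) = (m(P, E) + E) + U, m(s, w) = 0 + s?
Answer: I*sqrt(509041828401915)/100885 ≈ 223.64*I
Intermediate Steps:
P = 3/4 (P = 3/(-3 + 7) = 3/4 ≈ 0.75000)
m(s, w) = s
y(E, U) = 3/4 + E + U (y(E, U) = (3/4 + E) + U = 3/4 + E + U)
sqrt(1/(-24987 + y(-54, -181)) - 50015) = sqrt(1/(-24987 + (3/4 - 54 - 181)) - 50015) = sqrt(1/(-24987 - 937/4) - 50015) = sqrt(1/(-100885/4) - 50015) = sqrt(-4/100885 - 50015) = sqrt(-5045763279/100885) = I*sqrt(509041828401915)/100885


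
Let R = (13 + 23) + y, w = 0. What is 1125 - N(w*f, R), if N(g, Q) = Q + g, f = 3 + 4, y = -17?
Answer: 1106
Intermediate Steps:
f = 7
R = 19 (R = (13 + 23) - 17 = 36 - 17 = 19)
1125 - N(w*f, R) = 1125 - (19 + 0*7) = 1125 - (19 + 0) = 1125 - 1*19 = 1125 - 19 = 1106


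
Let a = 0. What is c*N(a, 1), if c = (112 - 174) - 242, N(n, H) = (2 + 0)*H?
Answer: -608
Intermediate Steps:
N(n, H) = 2*H
c = -304 (c = -62 - 242 = -304)
c*N(a, 1) = -608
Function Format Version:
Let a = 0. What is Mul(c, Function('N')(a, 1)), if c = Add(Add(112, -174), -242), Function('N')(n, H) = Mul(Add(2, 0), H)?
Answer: -608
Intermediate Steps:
Function('N')(n, H) = Mul(2, H)
c = -304 (c = Add(-62, -242) = -304)
Mul(c, Function('N')(a, 1)) = Mul(-304, Mul(2, 1)) = Mul(-304, 2) = -608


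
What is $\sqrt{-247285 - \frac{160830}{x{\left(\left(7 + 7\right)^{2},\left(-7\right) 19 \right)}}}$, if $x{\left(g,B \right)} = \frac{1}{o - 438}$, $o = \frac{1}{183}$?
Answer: $\frac{\sqrt{261196994645}}{61} \approx 8378.3$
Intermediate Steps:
$o = \frac{1}{183} \approx 0.0054645$
$x{\left(g,B \right)} = - \frac{183}{80153}$ ($x{\left(g,B \right)} = \frac{1}{\frac{1}{183} - 438} = \frac{1}{- \frac{80153}{183}} = - \frac{183}{80153}$)
$\sqrt{-247285 - \frac{160830}{x{\left(\left(7 + 7\right)^{2},\left(-7\right) 19 \right)}}} = \sqrt{-247285 - \frac{160830}{- \frac{183}{80153}}} = \sqrt{-247285 - - \frac{4297002330}{61}} = \sqrt{-247285 + \frac{4297002330}{61}} = \sqrt{\frac{4281917945}{61}} = \frac{\sqrt{261196994645}}{61}$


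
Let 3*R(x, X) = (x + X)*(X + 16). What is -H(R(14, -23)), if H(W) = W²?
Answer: -441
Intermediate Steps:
R(x, X) = (16 + X)*(X + x)/3 (R(x, X) = ((x + X)*(X + 16))/3 = ((X + x)*(16 + X))/3 = ((16 + X)*(X + x))/3 = (16 + X)*(X + x)/3)
-H(R(14, -23)) = -((⅓)*(-23)² + (16/3)*(-23) + (16/3)*14 + (⅓)*(-23)*14)² = -((⅓)*529 - 368/3 + 224/3 - 322/3)² = -(529/3 - 368/3 + 224/3 - 322/3)² = -1*21² = -1*441 = -441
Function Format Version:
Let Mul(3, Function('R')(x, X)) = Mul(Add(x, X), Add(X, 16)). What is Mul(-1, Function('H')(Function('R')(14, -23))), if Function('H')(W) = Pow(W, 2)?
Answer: -441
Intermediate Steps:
Function('R')(x, X) = Mul(Rational(1, 3), Add(16, X), Add(X, x)) (Function('R')(x, X) = Mul(Rational(1, 3), Mul(Add(x, X), Add(X, 16))) = Mul(Rational(1, 3), Mul(Add(X, x), Add(16, X))) = Mul(Rational(1, 3), Mul(Add(16, X), Add(X, x))) = Mul(Rational(1, 3), Add(16, X), Add(X, x)))
Mul(-1, Function('H')(Function('R')(14, -23))) = Mul(-1, Pow(Add(Mul(Rational(1, 3), Pow(-23, 2)), Mul(Rational(16, 3), -23), Mul(Rational(16, 3), 14), Mul(Rational(1, 3), -23, 14)), 2)) = Mul(-1, Pow(Add(Mul(Rational(1, 3), 529), Rational(-368, 3), Rational(224, 3), Rational(-322, 3)), 2)) = Mul(-1, Pow(Add(Rational(529, 3), Rational(-368, 3), Rational(224, 3), Rational(-322, 3)), 2)) = Mul(-1, Pow(21, 2)) = Mul(-1, 441) = -441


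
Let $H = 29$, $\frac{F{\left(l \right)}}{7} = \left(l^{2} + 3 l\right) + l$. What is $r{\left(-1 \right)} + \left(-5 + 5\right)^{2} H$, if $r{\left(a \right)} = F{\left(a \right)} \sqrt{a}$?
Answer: $- 21 i \approx - 21.0 i$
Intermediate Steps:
$F{\left(l \right)} = 7 l^{2} + 28 l$ ($F{\left(l \right)} = 7 \left(\left(l^{2} + 3 l\right) + l\right) = 7 \left(l^{2} + 4 l\right) = 7 l^{2} + 28 l$)
$r{\left(a \right)} = 7 a^{\frac{3}{2}} \left(4 + a\right)$ ($r{\left(a \right)} = 7 a \left(4 + a\right) \sqrt{a} = 7 a^{\frac{3}{2}} \left(4 + a\right)$)
$r{\left(-1 \right)} + \left(-5 + 5\right)^{2} H = 7 \left(-1\right)^{\frac{3}{2}} \left(4 - 1\right) + \left(-5 + 5\right)^{2} \cdot 29 = 7 \left(- i\right) 3 + 0^{2} \cdot 29 = - 21 i + 0 \cdot 29 = - 21 i + 0 = - 21 i$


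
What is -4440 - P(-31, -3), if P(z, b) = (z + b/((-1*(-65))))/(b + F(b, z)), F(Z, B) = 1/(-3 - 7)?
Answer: -1793356/403 ≈ -4450.0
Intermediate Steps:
F(Z, B) = -⅒ (F(Z, B) = 1/(-10) = -⅒)
P(z, b) = (z + b/65)/(-⅒ + b) (P(z, b) = (z + b/((-1*(-65))))/(b - ⅒) = (z + b/65)/(-⅒ + b))
-4440 - P(-31, -3) = -4440 - 2*(-3 + 65*(-31))/(13*(-1 + 10*(-3))) = -4440 - 2*(-3 - 2015)/(13*(-1 - 30)) = -4440 - 2*(-2018)/(13*(-31)) = -4440 - 2*(-1)*(-2018)/(13*31) = -4440 - 1*4036/403 = -4440 - 4036/403 = -1793356/403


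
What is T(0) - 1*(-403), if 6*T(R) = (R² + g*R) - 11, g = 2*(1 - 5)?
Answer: 2407/6 ≈ 401.17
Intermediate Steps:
g = -8 (g = 2*(-4) = -8)
T(R) = -11/6 - 4*R/3 + R²/6 (T(R) = ((R² - 8*R) - 11)/6 = (-11 + R² - 8*R)/6 = -11/6 - 4*R/3 + R²/6)
T(0) - 1*(-403) = (-11/6 - 4/3*0 + (⅙)*0²) - 1*(-403) = (-11/6 + 0 + (⅙)*0) + 403 = (-11/6 + 0 + 0) + 403 = -11/6 + 403 = 2407/6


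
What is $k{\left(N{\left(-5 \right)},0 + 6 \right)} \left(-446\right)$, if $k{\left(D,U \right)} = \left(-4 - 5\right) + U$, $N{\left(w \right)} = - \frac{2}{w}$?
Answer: $1338$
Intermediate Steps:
$k{\left(D,U \right)} = -9 + U$
$k{\left(N{\left(-5 \right)},0 + 6 \right)} \left(-446\right) = \left(-9 + \left(0 + 6\right)\right) \left(-446\right) = \left(-9 + 6\right) \left(-446\right) = \left(-3\right) \left(-446\right) = 1338$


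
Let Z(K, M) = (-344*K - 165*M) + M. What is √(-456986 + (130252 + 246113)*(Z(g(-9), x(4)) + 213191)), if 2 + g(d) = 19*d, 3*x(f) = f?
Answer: √102553109129 ≈ 3.2024e+5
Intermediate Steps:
x(f) = f/3
g(d) = -2 + 19*d
Z(K, M) = -344*K - 164*M
√(-456986 + (130252 + 246113)*(Z(g(-9), x(4)) + 213191)) = √(-456986 + (130252 + 246113)*((-344*(-2 + 19*(-9)) - 164*4/3) + 213191)) = √(-456986 + 376365*((-344*(-2 - 171) - 164*4/3) + 213191)) = √(-456986 + 376365*((-344*(-173) - 656/3) + 213191)) = √(-456986 + 376365*((59512 - 656/3) + 213191)) = √(-456986 + 376365*(177880/3 + 213191)) = √(-456986 + 376365*(817453/3)) = √(-456986 + 102553566115) = √102553109129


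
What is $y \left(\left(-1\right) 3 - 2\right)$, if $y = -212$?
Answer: $1060$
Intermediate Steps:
$y \left(\left(-1\right) 3 - 2\right) = - 212 \left(\left(-1\right) 3 - 2\right) = - 212 \left(-3 - 2\right) = \left(-212\right) \left(-5\right) = 1060$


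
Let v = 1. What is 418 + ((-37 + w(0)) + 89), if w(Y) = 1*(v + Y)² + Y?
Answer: 471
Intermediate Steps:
w(Y) = Y + (1 + Y)² (w(Y) = 1*(1 + Y)² + Y = (1 + Y)² + Y = Y + (1 + Y)²)
418 + ((-37 + w(0)) + 89) = 418 + ((-37 + (0 + (1 + 0)²)) + 89) = 418 + ((-37 + (0 + 1²)) + 89) = 418 + ((-37 + (0 + 1)) + 89) = 418 + ((-37 + 1) + 89) = 418 + (-36 + 89) = 418 + 53 = 471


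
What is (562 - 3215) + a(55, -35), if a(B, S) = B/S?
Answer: -18582/7 ≈ -2654.6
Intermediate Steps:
(562 - 3215) + a(55, -35) = (562 - 3215) + 55/(-35) = -2653 + 55*(-1/35) = -2653 - 11/7 = -18582/7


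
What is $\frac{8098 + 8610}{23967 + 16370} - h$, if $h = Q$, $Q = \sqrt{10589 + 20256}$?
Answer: $\frac{16708}{40337} - \sqrt{30845} \approx -175.21$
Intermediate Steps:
$Q = \sqrt{30845} \approx 175.63$
$h = \sqrt{30845} \approx 175.63$
$\frac{8098 + 8610}{23967 + 16370} - h = \frac{8098 + 8610}{23967 + 16370} - \sqrt{30845} = \frac{16708}{40337} - \sqrt{30845}$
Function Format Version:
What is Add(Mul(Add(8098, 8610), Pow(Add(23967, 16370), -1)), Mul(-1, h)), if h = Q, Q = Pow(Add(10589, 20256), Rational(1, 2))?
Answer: Add(Rational(16708, 40337), Mul(-1, Pow(30845, Rational(1, 2)))) ≈ -175.21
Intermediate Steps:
Q = Pow(30845, Rational(1, 2)) ≈ 175.63
h = Pow(30845, Rational(1, 2)) ≈ 175.63
Add(Mul(Add(8098, 8610), Pow(Add(23967, 16370), -1)), Mul(-1, h)) = Add(Mul(Add(8098, 8610), Pow(Add(23967, 16370), -1)), Mul(-1, Pow(30845, Rational(1, 2)))) = Add(Mul(16708, Pow(40337, -1)), Mul(-1, Pow(30845, Rational(1, 2)))) = Add(Mul(16708, Rational(1, 40337)), Mul(-1, Pow(30845, Rational(1, 2)))) = Add(Rational(16708, 40337), Mul(-1, Pow(30845, Rational(1, 2))))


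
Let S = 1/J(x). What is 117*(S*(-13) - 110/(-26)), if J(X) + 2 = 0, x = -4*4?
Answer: 2511/2 ≈ 1255.5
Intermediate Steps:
x = -16
J(X) = -2 (J(X) = -2 + 0 = -2)
S = -½ (S = 1/(-2) = -½ ≈ -0.50000)
117*(S*(-13) - 110/(-26)) = 117*(-½*(-13) - 110/(-26)) = 117*(13/2 - 110*(-1/26)) = 117*(13/2 + 55/13) = 117*(279/26) = 2511/2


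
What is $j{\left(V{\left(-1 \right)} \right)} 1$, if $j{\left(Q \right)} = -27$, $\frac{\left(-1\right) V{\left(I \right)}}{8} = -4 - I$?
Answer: $-27$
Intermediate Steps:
$V{\left(I \right)} = 32 + 8 I$ ($V{\left(I \right)} = - 8 \left(-4 - I\right) = 32 + 8 I$)
$j{\left(V{\left(-1 \right)} \right)} 1 = \left(-27\right) 1 = -27$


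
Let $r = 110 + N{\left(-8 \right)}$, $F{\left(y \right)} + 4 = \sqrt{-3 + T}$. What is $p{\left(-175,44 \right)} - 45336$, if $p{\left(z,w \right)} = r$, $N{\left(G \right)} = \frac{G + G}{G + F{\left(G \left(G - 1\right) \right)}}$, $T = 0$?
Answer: $- \frac{2216010}{49} + \frac{16 i \sqrt{3}}{147} \approx -45225.0 + 0.18852 i$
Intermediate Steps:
$F{\left(y \right)} = -4 + i \sqrt{3}$ ($F{\left(y \right)} = -4 + \sqrt{-3 + 0} = -4 + \sqrt{-3} = -4 + i \sqrt{3}$)
$N{\left(G \right)} = \frac{2 G}{-4 + G + i \sqrt{3}}$ ($N{\left(G \right)} = \frac{G + G}{G - \left(4 - i \sqrt{3}\right)} = \frac{2 G}{-4 + G + i \sqrt{3}}$)
$r = 110 - \frac{16}{-12 + i \sqrt{3}}$ ($r = 110 + 2 \left(-8\right) \frac{1}{-4 - 8 + i \sqrt{3}} = 110 + 2 \left(-8\right) \frac{1}{-12 + i \sqrt{3}} = 110 - \frac{16}{-12 + i \sqrt{3}} \approx 111.31 + 0.18852 i$)
$p{\left(z,w \right)} = \frac{5454}{49} + \frac{16 i \sqrt{3}}{147}$
$p{\left(-175,44 \right)} - 45336 = \left(\frac{5454}{49} + \frac{16 i \sqrt{3}}{147}\right) - 45336 = - \frac{2216010}{49} + \frac{16 i \sqrt{3}}{147}$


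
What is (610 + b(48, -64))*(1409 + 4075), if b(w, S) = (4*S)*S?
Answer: 93195096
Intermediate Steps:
b(w, S) = 4*S²
(610 + b(48, -64))*(1409 + 4075) = (610 + 4*(-64)²)*(1409 + 4075) = (610 + 4*4096)*5484 = (610 + 16384)*5484 = 16994*5484 = 93195096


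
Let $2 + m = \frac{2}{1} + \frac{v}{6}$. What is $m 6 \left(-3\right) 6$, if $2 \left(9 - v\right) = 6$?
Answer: $-108$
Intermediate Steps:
$v = 6$ ($v = 9 - 3 = 6$)
$m = 1$ ($m = -2 + \left(\frac{2}{1} + \frac{6}{6}\right) = -2 + \left(2 \cdot 1 + 6 \cdot \frac{1}{6}\right) = -2 + \left(2 + 1\right) = -2 + 3 = 1$)
$m 6 \left(-3\right) 6 = 1 \cdot 6 \left(-3\right) 6 = 1 \left(-18\right) 6 = \left(-18\right) 6 = -108$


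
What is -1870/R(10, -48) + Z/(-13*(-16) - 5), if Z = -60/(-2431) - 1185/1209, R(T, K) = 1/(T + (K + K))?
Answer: 2460269800055/15298283 ≈ 1.6082e+5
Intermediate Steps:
R(T, K) = 1/(T + 2*K)
Z = -72005/75361 (Z = -60*(-1/2431) - 1185*1/1209 = 60/2431 - 395/403 = -72005/75361 ≈ -0.95547)
-1870/R(10, -48) + Z/(-13*(-16) - 5) = -1870/(1/(10 + 2*(-48))) - 72005/(75361*(-13*(-16) - 5)) = -1870/(1/(10 - 96)) - 72005/(75361*(208 - 5)) = -1870/(1/(-86)) - 72005/75361/203 = -1870/(-1/86) - 72005/75361*1/203 = -1870*(-86) - 72005/15298283 = 160820 - 72005/15298283 = 2460269800055/15298283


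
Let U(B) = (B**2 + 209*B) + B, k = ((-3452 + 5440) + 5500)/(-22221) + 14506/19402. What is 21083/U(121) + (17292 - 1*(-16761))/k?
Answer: 32666988080705882/393958657675 ≈ 82920.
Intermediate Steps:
k = 9836425/23951769 (k = (1988 + 5500)*(-1/22221) + 14506*(1/19402) = 7488*(-1/22221) + 7253/9701 = -832/2469 + 7253/9701 = 9836425/23951769 ≈ 0.41068)
U(B) = B**2 + 210*B
21083/U(121) + (17292 - 1*(-16761))/k = 21083/((121*(210 + 121))) + (17292 - 1*(-16761))/(9836425/23951769) = 21083/((121*331)) + (17292 + 16761)*(23951769/9836425) = 21083/40051 + 34053*(23951769/9836425) = 21083*(1/40051) + 815629589757/9836425 = 21083/40051 + 815629589757/9836425 = 32666988080705882/393958657675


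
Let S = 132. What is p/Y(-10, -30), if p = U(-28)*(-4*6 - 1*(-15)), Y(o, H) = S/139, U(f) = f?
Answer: 2919/11 ≈ 265.36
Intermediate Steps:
Y(o, H) = 132/139
p = 252 (p = -28*(-4*6 - 1*(-15)) = -28*(-24 + 15) = -28*(-9) = 252)
p/Y(-10, -30) = 252/(132/139) = 252*(139/132) = 2919/11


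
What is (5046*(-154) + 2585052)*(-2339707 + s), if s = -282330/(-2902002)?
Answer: -2045967133024719552/483667 ≈ -4.2301e+12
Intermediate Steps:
s = 47055/483667 (s = -282330*(-1/2902002) = 47055/483667 ≈ 0.097288)
(5046*(-154) + 2585052)*(-2339707 + s) = (5046*(-154) + 2585052)*(-2339707 + 47055/483667) = (-777084 + 2585052)*(-1131639018514/483667) = 1807968*(-1131639018514/483667) = -2045967133024719552/483667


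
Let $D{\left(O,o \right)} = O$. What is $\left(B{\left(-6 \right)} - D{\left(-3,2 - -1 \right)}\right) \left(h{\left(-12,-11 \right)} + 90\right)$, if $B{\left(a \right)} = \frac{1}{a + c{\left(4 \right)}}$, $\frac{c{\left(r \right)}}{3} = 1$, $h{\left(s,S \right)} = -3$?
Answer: $232$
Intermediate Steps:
$c{\left(r \right)} = 3$ ($c{\left(r \right)} = 3 \cdot 1 = 3$)
$B{\left(a \right)} = \frac{1}{3 + a}$ ($B{\left(a \right)} = \frac{1}{a + 3} = \frac{1}{3 + a}$)
$\left(B{\left(-6 \right)} - D{\left(-3,2 - -1 \right)}\right) \left(h{\left(-12,-11 \right)} + 90\right) = \left(\frac{1}{3 - 6} - -3\right) \left(-3 + 90\right) = \left(\frac{1}{-3} + 3\right) 87 = \left(- \frac{1}{3} + 3\right) 87 = \frac{8}{3} \cdot 87 = 232$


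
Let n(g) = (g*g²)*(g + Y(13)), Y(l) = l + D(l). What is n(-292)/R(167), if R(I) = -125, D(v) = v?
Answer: -6622625408/125 ≈ -5.2981e+7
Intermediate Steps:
Y(l) = 2*l (Y(l) = l + l = 2*l)
n(g) = g³*(26 + g) (n(g) = (g*g²)*(g + 2*13) = g³*(g + 26) = g³*(26 + g))
n(-292)/R(167) = ((-292)³*(26 - 292))/(-125) = -24897088*(-266)*(-1/125) = 6622625408*(-1/125) = -6622625408/125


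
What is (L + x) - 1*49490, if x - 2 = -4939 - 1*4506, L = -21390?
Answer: -80323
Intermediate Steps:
x = -9443 (x = 2 + (-4939 - 1*4506) = 2 + (-4939 - 4506) = 2 - 9445 = -9443)
(L + x) - 1*49490 = (-21390 - 9443) - 1*49490 = -30833 - 49490 = -80323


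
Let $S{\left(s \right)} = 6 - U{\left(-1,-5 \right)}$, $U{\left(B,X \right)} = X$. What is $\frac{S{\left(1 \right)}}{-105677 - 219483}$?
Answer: $- \frac{1}{29560} \approx -3.3829 \cdot 10^{-5}$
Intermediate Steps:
$S{\left(s \right)} = 11$ ($S{\left(s \right)} = 6 - -5 = 6 + 5 = 11$)
$\frac{S{\left(1 \right)}}{-105677 - 219483} = \frac{11}{-105677 - 219483} = \frac{11}{-325160} = 11 \left(- \frac{1}{325160}\right) = - \frac{1}{29560}$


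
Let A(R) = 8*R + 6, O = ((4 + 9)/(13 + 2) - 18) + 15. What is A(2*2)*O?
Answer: -1216/15 ≈ -81.067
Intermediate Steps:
O = -32/15 (O = (13/15 - 18) + 15 = -257/15 + 15 = -32/15 ≈ -2.1333)
A(R) = 6 + 8*R
A(2*2)*O = (6 + 8*(2*2))*(-32/15) = (6 + 8*4)*(-32/15) = (6 + 32)*(-32/15) = 38*(-32/15) = -1216/15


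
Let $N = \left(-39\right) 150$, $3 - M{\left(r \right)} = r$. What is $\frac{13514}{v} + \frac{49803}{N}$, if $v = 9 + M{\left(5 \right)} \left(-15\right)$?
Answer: $\frac{659099}{1950} \approx 338.0$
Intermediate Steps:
$M{\left(r \right)} = 3 - r$
$N = -5850$
$v = 39$ ($v = 9 + \left(3 - 5\right) \left(-15\right) = 9 - -30 = 9 + 30 = 39$)
$\frac{13514}{v} + \frac{49803}{N} = \frac{13514}{39} + \frac{49803}{-5850} = 13514 \cdot \frac{1}{39} + 49803 \left(- \frac{1}{5850}\right) = \frac{13514}{39} - \frac{1277}{150} = \frac{659099}{1950}$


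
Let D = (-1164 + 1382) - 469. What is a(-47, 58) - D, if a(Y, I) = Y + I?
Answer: 262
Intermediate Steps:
a(Y, I) = I + Y
D = -251 (D = 218 - 469 = -251)
a(-47, 58) - D = (58 - 47) - 1*(-251) = 11 + 251 = 262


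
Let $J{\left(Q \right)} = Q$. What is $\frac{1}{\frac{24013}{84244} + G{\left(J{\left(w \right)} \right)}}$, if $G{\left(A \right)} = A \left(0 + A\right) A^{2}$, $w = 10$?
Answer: $\frac{84244}{842464013} \approx 9.9997 \cdot 10^{-5}$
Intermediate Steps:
$G{\left(A \right)} = A^{4}$ ($G{\left(A \right)} = A A A^{2} = A^{2} A^{2} = A^{4}$)
$\frac{1}{\frac{24013}{84244} + G{\left(J{\left(w \right)} \right)}} = \frac{1}{\frac{24013}{84244} + 10^{4}} = \frac{1}{24013 \cdot \frac{1}{84244} + 10000} = \frac{1}{\frac{24013}{84244} + 10000} = \frac{1}{\frac{842464013}{84244}} = \frac{84244}{842464013}$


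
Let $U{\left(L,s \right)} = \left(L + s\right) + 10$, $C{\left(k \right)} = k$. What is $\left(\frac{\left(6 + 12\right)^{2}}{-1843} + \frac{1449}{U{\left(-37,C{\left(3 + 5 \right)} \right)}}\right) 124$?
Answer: $- \frac{17468748}{1843} \approx -9478.4$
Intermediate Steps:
$U{\left(L,s \right)} = 10 + L + s$
$\left(\frac{\left(6 + 12\right)^{2}}{-1843} + \frac{1449}{U{\left(-37,C{\left(3 + 5 \right)} \right)}}\right) 124 = \left(\frac{\left(6 + 12\right)^{2}}{-1843} + \frac{1449}{10 - 37 + \left(3 + 5\right)}\right) 124 = \left(18^{2} \left(- \frac{1}{1843}\right) + \frac{1449}{10 - 37 + 8}\right) 124 = \left(324 \left(- \frac{1}{1843}\right) + \frac{1449}{-19}\right) 124 = \left(- \frac{324}{1843} + 1449 \left(- \frac{1}{19}\right)\right) 124 = \left(- \frac{324}{1843} - \frac{1449}{19}\right) 124 = \left(- \frac{140877}{1843}\right) 124 = - \frac{17468748}{1843}$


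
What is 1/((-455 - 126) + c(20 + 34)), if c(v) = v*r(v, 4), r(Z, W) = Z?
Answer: 1/2335 ≈ 0.00042827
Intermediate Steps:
c(v) = v**2 (c(v) = v*v = v**2)
1/((-455 - 126) + c(20 + 34)) = 1/((-455 - 126) + (20 + 34)**2) = 1/(-581 + 54**2) = 1/(-581 + 2916) = 1/2335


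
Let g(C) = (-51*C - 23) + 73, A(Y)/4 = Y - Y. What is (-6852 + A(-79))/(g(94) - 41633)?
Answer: 2284/15459 ≈ 0.14775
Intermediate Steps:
A(Y) = 0 (A(Y) = 4*(Y - Y) = 4*0 = 0)
g(C) = 50 - 51*C (g(C) = (-23 - 51*C) + 73 = 50 - 51*C)
(-6852 + A(-79))/(g(94) - 41633) = (-6852 + 0)/((50 - 51*94) - 41633) = -6852/((50 - 4794) - 41633) = -6852/(-4744 - 41633) = -6852/(-46377) = -6852*(-1/46377) = 2284/15459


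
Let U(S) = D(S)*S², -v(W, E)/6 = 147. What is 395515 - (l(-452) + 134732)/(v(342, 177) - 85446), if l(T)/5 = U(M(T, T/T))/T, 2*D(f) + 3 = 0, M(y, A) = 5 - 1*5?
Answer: 8536038413/21582 ≈ 3.9552e+5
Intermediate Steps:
M(y, A) = 0 (M(y, A) = 5 - 5 = 0)
v(W, E) = -882 (v(W, E) = -6*147 = -882)
D(f) = -3/2 (D(f) = -3/2 + (½)*0 = -3/2 + 0 = -3/2)
U(S) = -3*S²/2
l(T) = 0 (l(T) = 5*((-3/2*0²)/T) = 5*((-3/2*0)/T) = 5*(0/T) = 5*0 = 0)
395515 - (l(-452) + 134732)/(v(342, 177) - 85446) = 395515 - (0 + 134732)/(-882 - 85446) = 395515 - 134732/(-86328) = 395515 - 134732*(-1)/86328 = 395515 - 1*(-33683/21582) = 395515 + 33683/21582 = 8536038413/21582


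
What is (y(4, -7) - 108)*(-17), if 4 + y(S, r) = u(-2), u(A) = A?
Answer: 1938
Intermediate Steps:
y(S, r) = -6 (y(S, r) = -4 - 2 = -6)
(y(4, -7) - 108)*(-17) = (-6 - 108)*(-17) = -114*(-17) = 1938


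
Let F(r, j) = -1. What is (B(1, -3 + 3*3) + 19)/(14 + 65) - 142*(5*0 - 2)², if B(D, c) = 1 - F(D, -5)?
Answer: -44851/79 ≈ -567.73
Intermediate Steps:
B(D, c) = 2 (B(D, c) = 1 - 1*(-1) = 1 + 1 = 2)
(B(1, -3 + 3*3) + 19)/(14 + 65) - 142*(5*0 - 2)² = (2 + 19)/(14 + 65) - 142*(5*0 - 2)² = 21/79 - 142*(0 - 2)² = 21*(1/79) - 142*(-2)² = 21/79 - 142*4 = 21/79 - 568 = -44851/79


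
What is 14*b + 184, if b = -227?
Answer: -2994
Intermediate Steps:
14*b + 184 = 14*(-227) + 184 = -3178 + 184 = -2994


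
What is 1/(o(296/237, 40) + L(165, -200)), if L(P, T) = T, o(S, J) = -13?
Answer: -1/213 ≈ -0.0046948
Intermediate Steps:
1/(o(296/237, 40) + L(165, -200)) = 1/(-13 - 200) = 1/(-213) = -1/213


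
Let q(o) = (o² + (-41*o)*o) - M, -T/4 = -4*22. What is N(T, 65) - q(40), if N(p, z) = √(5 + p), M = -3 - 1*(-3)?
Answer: 64000 + √357 ≈ 64019.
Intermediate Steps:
M = 0 (M = -3 + 3 = 0)
T = 352 (T = -(-16)*22 = -4*(-88) = 352)
q(o) = -40*o² (q(o) = (o² + (-41*o)*o) - 1*0 = (o² - 41*o²) + 0 = -40*o² + 0 = -40*o²)
N(T, 65) - q(40) = √(5 + 352) - (-40)*40² = √357 - (-40)*1600 = √357 - 1*(-64000) = √357 + 64000 = 64000 + √357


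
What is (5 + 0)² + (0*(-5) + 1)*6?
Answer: 31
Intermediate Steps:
(5 + 0)² + (0*(-5) + 1)*6 = 5² + (0 + 1)*6 = 25 + 1*6 = 25 + 6 = 31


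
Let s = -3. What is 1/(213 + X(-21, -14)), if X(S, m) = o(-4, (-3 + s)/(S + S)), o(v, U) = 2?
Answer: 1/215 ≈ 0.0046512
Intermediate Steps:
X(S, m) = 2
1/(213 + X(-21, -14)) = 1/(213 + 2) = 1/215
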